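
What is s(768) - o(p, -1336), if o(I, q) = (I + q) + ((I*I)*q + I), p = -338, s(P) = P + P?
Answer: 152633532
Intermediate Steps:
s(P) = 2*P
o(I, q) = q + 2*I + q*I**2 (o(I, q) = (I + q) + (I**2*q + I) = (I + q) + (q*I**2 + I) = (I + q) + (I + q*I**2) = q + 2*I + q*I**2)
s(768) - o(p, -1336) = 2*768 - (-1336 + 2*(-338) - 1336*(-338)**2) = 1536 - (-1336 - 676 - 1336*114244) = 1536 - (-1336 - 676 - 152629984) = 1536 - 1*(-152631996) = 1536 + 152631996 = 152633532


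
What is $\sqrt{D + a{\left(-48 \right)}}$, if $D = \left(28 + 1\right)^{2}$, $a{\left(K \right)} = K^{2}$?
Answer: $\sqrt{3145} \approx 56.08$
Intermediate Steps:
$D = 841$ ($D = 29^{2} = 841$)
$\sqrt{D + a{\left(-48 \right)}} = \sqrt{841 + \left(-48\right)^{2}} = \sqrt{841 + 2304} = \sqrt{3145}$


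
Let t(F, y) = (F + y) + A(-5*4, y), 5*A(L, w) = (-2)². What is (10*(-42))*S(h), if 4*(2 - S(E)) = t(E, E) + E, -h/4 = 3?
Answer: -4536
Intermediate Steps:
h = -12 (h = -4*3 = -12)
A(L, w) = ⅘ (A(L, w) = (⅕)*(-2)² = (⅕)*4 = ⅘)
t(F, y) = ⅘ + F + y (t(F, y) = (F + y) + ⅘ = ⅘ + F + y)
S(E) = 9/5 - 3*E/4 (S(E) = 2 - ((⅘ + E + E) + E)/4 = 2 - ((⅘ + 2*E) + E)/4 = 2 - (⅘ + 3*E)/4 = 2 + (-⅕ - 3*E/4) = 9/5 - 3*E/4)
(10*(-42))*S(h) = (10*(-42))*(9/5 - ¾*(-12)) = -420*(9/5 + 9) = -420*54/5 = -4536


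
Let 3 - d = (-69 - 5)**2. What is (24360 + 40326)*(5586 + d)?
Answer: 7309518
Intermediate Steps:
d = -5473 (d = 3 - (-69 - 5)**2 = 3 - 1*(-74)**2 = 3 - 1*5476 = 3 - 5476 = -5473)
(24360 + 40326)*(5586 + d) = (24360 + 40326)*(5586 - 5473) = 64686*113 = 7309518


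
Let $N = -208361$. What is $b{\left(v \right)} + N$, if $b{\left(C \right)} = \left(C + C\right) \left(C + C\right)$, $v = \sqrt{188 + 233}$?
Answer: $-206677$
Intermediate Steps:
$v = \sqrt{421} \approx 20.518$
$b{\left(C \right)} = 4 C^{2}$ ($b{\left(C \right)} = 2 C 2 C = 4 C^{2}$)
$b{\left(v \right)} + N = 4 \left(\sqrt{421}\right)^{2} - 208361 = 4 \cdot 421 - 208361 = 1684 - 208361 = -206677$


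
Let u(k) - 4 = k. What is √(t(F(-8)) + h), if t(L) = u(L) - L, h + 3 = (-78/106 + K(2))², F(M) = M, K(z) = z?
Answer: √7298/53 ≈ 1.6119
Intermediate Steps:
u(k) = 4 + k
h = -3938/2809 (h = -3 + (-78/106 + 2)² = -3 + (-78*1/106 + 2)² = -3 + (-39/53 + 2)² = -3 + (67/53)² = -3 + 4489/2809 = -3938/2809 ≈ -1.4019)
t(L) = 4 (t(L) = (4 + L) - L = 4)
√(t(F(-8)) + h) = √(4 - 3938/2809) = √(7298/2809) = √7298/53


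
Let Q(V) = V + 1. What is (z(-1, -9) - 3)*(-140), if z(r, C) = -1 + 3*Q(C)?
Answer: 3920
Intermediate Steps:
Q(V) = 1 + V
z(r, C) = 2 + 3*C (z(r, C) = -1 + 3*(1 + C) = -1 + (3 + 3*C) = 2 + 3*C)
(z(-1, -9) - 3)*(-140) = ((2 + 3*(-9)) - 3)*(-140) = ((2 - 27) - 3)*(-140) = (-25 - 3)*(-140) = -28*(-140) = 3920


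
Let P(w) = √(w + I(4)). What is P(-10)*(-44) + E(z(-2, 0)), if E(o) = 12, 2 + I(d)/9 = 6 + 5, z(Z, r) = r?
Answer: 12 - 44*√71 ≈ -358.75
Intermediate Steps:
I(d) = 81 (I(d) = -18 + 9*(6 + 5) = -18 + 9*11 = -18 + 99 = 81)
P(w) = √(81 + w) (P(w) = √(w + 81) = √(81 + w))
P(-10)*(-44) + E(z(-2, 0)) = √(81 - 10)*(-44) + 12 = √71*(-44) + 12 = -44*√71 + 12 = 12 - 44*√71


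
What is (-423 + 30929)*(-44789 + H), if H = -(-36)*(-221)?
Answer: -1609038970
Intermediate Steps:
H = -7956 (H = -1*7956 = -7956)
(-423 + 30929)*(-44789 + H) = (-423 + 30929)*(-44789 - 7956) = 30506*(-52745) = -1609038970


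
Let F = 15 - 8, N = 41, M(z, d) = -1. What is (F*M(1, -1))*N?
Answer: -287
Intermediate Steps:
F = 7
(F*M(1, -1))*N = (7*(-1))*41 = -7*41 = -287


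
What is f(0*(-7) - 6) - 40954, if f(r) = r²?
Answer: -40918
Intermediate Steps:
f(0*(-7) - 6) - 40954 = (0*(-7) - 6)² - 40954 = (0 - 6)² - 40954 = (-6)² - 40954 = 36 - 40954 = -40918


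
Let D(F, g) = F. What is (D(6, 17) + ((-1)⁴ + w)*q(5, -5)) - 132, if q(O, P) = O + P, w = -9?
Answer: -126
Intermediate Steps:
(D(6, 17) + ((-1)⁴ + w)*q(5, -5)) - 132 = (6 + ((-1)⁴ - 9)*(5 - 5)) - 132 = (6 + (1 - 9)*0) - 132 = (6 - 8*0) - 132 = (6 + 0) - 132 = 6 - 132 = -126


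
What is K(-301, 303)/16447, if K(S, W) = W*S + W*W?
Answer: 606/16447 ≈ 0.036846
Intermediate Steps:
K(S, W) = W**2 + S*W (K(S, W) = S*W + W**2 = W**2 + S*W)
K(-301, 303)/16447 = (303*(-301 + 303))/16447 = (303*2)*(1/16447) = 606*(1/16447) = 606/16447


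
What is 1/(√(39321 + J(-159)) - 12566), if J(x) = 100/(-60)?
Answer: -18849/236797555 - √353874/473595110 ≈ -8.0856e-5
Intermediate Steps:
J(x) = -5/3 (J(x) = 100*(-1/60) = -5/3)
1/(√(39321 + J(-159)) - 12566) = 1/(√(39321 - 5/3) - 12566) = 1/(√(117958/3) - 12566) = 1/(√353874/3 - 12566) = 1/(-12566 + √353874/3)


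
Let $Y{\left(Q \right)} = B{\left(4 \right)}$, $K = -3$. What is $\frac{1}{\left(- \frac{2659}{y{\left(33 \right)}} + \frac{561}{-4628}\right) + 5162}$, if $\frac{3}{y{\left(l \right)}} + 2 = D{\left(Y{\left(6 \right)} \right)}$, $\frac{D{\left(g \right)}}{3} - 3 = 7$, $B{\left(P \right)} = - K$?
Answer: $- \frac{13884}{272896331} \approx -5.0876 \cdot 10^{-5}$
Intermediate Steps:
$B{\left(P \right)} = 3$ ($B{\left(P \right)} = \left(-1\right) \left(-3\right) = 3$)
$Y{\left(Q \right)} = 3$
$D{\left(g \right)} = 30$ ($D{\left(g \right)} = 9 + 3 \cdot 7 = 9 + 21 = 30$)
$y{\left(l \right)} = \frac{3}{28}$ ($y{\left(l \right)} = \frac{3}{-2 + 30} = \frac{3}{28}$)
$\frac{1}{\left(- \frac{2659}{y{\left(33 \right)}} + \frac{561}{-4628}\right) + 5162} = \frac{1}{\left(- \frac{2659}{\frac{3}{28}} + \frac{561}{-4628}\right) + 5162} = \frac{1}{\left(\left(-2659\right) \frac{28}{3} + 561 \left(- \frac{1}{4628}\right)\right) + 5162} = \frac{1}{\left(- \frac{74452}{3} - \frac{561}{4628}\right) + 5162} = \frac{1}{- \frac{344565539}{13884} + 5162} = \frac{1}{- \frac{272896331}{13884}} = - \frac{13884}{272896331}$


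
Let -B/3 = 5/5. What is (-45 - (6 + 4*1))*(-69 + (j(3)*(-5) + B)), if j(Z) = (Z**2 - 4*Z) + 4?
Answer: 4235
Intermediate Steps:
B = -3 (B = -15/5 = -3*1 = -3)
j(Z) = 4 + Z**2 - 4*Z
(-45 - (6 + 4*1))*(-69 + (j(3)*(-5) + B)) = (-45 - (6 + 4*1))*(-69 + ((4 + 3**2 - 4*3)*(-5) - 3)) = (-45 - (6 + 4))*(-69 + ((4 + 9 - 12)*(-5) - 3)) = (-45 - 1*10)*(-69 + (1*(-5) - 3)) = (-45 - 10)*(-69 + (-5 - 3)) = -55*(-69 - 8) = -55*(-77) = 4235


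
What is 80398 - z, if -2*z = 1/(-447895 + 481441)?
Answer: 5394062617/67092 ≈ 80398.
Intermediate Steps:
z = -1/67092 (z = -1/(2*(-447895 + 481441)) = -½/33546 = -½*1/33546 = -1/67092 ≈ -1.4905e-5)
80398 - z = 80398 - 1*(-1/67092) = 80398 + 1/67092 = 5394062617/67092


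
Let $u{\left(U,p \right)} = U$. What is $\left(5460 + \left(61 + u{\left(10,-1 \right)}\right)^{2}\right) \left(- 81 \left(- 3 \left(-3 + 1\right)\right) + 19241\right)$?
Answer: $196946255$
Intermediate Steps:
$\left(5460 + \left(61 + u{\left(10,-1 \right)}\right)^{2}\right) \left(- 81 \left(- 3 \left(-3 + 1\right)\right) + 19241\right) = \left(5460 + \left(61 + 10\right)^{2}\right) \left(- 81 \left(- 3 \left(-3 + 1\right)\right) + 19241\right) = \left(5460 + 71^{2}\right) \left(- 81 \left(\left(-3\right) \left(-2\right)\right) + 19241\right) = \left(5460 + 5041\right) \left(\left(-81\right) 6 + 19241\right) = 10501 \left(-486 + 19241\right) = 10501 \cdot 18755 = 196946255$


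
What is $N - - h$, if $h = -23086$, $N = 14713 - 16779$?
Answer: $-25152$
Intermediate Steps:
$N = -2066$ ($N = 14713 - 16779 = -2066$)
$N - - h = -2066 - \left(-1\right) \left(-23086\right) = -2066 - 23086 = -25152$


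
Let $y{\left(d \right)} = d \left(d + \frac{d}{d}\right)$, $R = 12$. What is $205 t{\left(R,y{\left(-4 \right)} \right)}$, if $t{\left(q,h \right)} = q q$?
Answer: $29520$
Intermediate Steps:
$y{\left(d \right)} = d \left(1 + d\right)$ ($y{\left(d \right)} = d \left(d + 1\right) = d \left(1 + d\right)$)
$t{\left(q,h \right)} = q^{2}$
$205 t{\left(R,y{\left(-4 \right)} \right)} = 205 \cdot 12^{2} = 205 \cdot 144 = 29520$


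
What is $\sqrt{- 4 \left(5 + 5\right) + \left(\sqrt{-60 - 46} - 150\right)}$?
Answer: $\sqrt{-190 + i \sqrt{106}} \approx 0.37332 + 13.789 i$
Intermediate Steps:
$\sqrt{- 4 \left(5 + 5\right) + \left(\sqrt{-60 - 46} - 150\right)} = \sqrt{\left(-4\right) 10 - \left(150 - \sqrt{-106}\right)} = \sqrt{-40 - \left(150 - i \sqrt{106}\right)} = \sqrt{-190 + i \sqrt{106}}$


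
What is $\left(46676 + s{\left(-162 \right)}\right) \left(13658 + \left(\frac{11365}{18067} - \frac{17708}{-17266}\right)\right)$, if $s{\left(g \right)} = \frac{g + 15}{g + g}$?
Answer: $\frac{17239357116677459}{27038556} \approx 6.3758 \cdot 10^{8}$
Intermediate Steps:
$s{\left(g \right)} = \frac{15 + g}{2 g}$
$\left(46676 + s{\left(-162 \right)}\right) \left(13658 + \left(\frac{11365}{18067} - \frac{17708}{-17266}\right)\right) = \left(46676 + \frac{15 - 162}{2 \left(-162\right)}\right) \left(13658 + \left(\frac{11365}{18067} - \frac{17708}{-17266}\right)\right) = \left(46676 + \frac{1}{2} \left(- \frac{1}{162}\right) \left(-147\right)\right) \left(13658 + \left(11365 \cdot \frac{1}{18067} - - \frac{8854}{8633}\right)\right) = \left(46676 + \frac{49}{108}\right) \left(13658 + \left(\frac{11365}{18067} + \frac{8854}{8633}\right)\right) = \frac{5041057 \left(13658 + \frac{2899767}{1752499}\right)}{108} = \frac{5041057}{108} \cdot \frac{23938531109}{1752499} = \frac{17239357116677459}{27038556}$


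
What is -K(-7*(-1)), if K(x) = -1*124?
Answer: 124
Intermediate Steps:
K(x) = -124
-K(-7*(-1)) = -1*(-124) = 124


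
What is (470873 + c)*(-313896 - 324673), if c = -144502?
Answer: -208410403099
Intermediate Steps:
(470873 + c)*(-313896 - 324673) = (470873 - 144502)*(-313896 - 324673) = 326371*(-638569) = -208410403099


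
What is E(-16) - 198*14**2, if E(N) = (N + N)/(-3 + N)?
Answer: -737320/19 ≈ -38806.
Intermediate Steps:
E(N) = 2*N/(-3 + N) (E(N) = (2*N)/(-3 + N) = 2*N/(-3 + N))
E(-16) - 198*14**2 = 2*(-16)/(-3 - 16) - 198*14**2 = 2*(-16)/(-19) - 198*196 = 2*(-16)*(-1/19) - 38808 = 32/19 - 38808 = -737320/19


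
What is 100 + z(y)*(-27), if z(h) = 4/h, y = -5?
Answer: 608/5 ≈ 121.60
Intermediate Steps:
100 + z(y)*(-27) = 100 + (4/(-5))*(-27) = 100 + (4*(-⅕))*(-27) = 100 - ⅘*(-27) = 100 + 108/5 = 608/5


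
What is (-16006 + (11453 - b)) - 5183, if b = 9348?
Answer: -19084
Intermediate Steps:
(-16006 + (11453 - b)) - 5183 = (-16006 + (11453 - 1*9348)) - 5183 = (-16006 + (11453 - 9348)) - 5183 = (-16006 + 2105) - 5183 = -13901 - 5183 = -19084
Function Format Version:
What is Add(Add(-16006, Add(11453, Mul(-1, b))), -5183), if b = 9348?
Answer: -19084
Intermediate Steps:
Add(Add(-16006, Add(11453, Mul(-1, b))), -5183) = Add(Add(-16006, Add(11453, Mul(-1, 9348))), -5183) = Add(Add(-16006, Add(11453, -9348)), -5183) = Add(Add(-16006, 2105), -5183) = Add(-13901, -5183) = -19084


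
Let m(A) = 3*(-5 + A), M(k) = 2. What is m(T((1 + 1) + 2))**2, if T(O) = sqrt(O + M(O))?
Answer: 279 - 90*sqrt(6) ≈ 58.546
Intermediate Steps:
T(O) = sqrt(2 + O) (T(O) = sqrt(O + 2) = sqrt(2 + O))
m(A) = -15 + 3*A
m(T((1 + 1) + 2))**2 = (-15 + 3*sqrt(2 + ((1 + 1) + 2)))**2 = (-15 + 3*sqrt(2 + (2 + 2)))**2 = (-15 + 3*sqrt(2 + 4))**2 = (-15 + 3*sqrt(6))**2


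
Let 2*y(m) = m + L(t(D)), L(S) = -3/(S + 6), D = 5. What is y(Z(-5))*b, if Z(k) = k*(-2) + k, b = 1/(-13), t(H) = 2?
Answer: -37/208 ≈ -0.17788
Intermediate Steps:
b = -1/13 ≈ -0.076923
Z(k) = -k (Z(k) = -2*k + k = -k)
L(S) = -3/(6 + S)
y(m) = -3/16 + m/2 (y(m) = (m - 3/(6 + 2))/2 = (m - 3/8)/2 = (-3/8 + m)/2 = -3/16 + m/2)
y(Z(-5))*b = (-3/16 + (-1*(-5))/2)*(-1/13) = (-3/16 + (1/2)*5)*(-1/13) = (-3/16 + 5/2)*(-1/13) = (37/16)*(-1/13) = -37/208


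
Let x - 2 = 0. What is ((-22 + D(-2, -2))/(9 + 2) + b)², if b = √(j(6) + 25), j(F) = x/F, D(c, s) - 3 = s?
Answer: 10519/363 - 28*√57/11 ≈ 9.7602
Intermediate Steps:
x = 2 (x = 2 + 0 = 2)
D(c, s) = 3 + s
j(F) = 2/F
b = 2*√57/3 (b = √(2/6 + 25) = √(2*(⅙) + 25) = √(⅓ + 25) = √(76/3) = 2*√57/3 ≈ 5.0332)
((-22 + D(-2, -2))/(9 + 2) + b)² = ((-22 + (3 - 2))/(9 + 2) + 2*√57/3)² = ((-22 + 1)/11 + 2*√57/3)² = (-21*1/11 + 2*√57/3)² = (-21/11 + 2*√57/3)²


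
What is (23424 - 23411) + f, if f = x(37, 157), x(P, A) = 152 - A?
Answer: 8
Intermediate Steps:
f = -5 (f = 152 - 1*157 = 152 - 157 = -5)
(23424 - 23411) + f = (23424 - 23411) - 5 = 13 - 5 = 8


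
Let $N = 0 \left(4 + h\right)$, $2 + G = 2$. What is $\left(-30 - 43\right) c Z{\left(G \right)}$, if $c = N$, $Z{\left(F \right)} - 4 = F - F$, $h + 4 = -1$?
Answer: $0$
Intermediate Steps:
$h = -5$ ($h = -4 - 1 = -5$)
$G = 0$ ($G = -2 + 2 = 0$)
$Z{\left(F \right)} = 4$ ($Z{\left(F \right)} = 4 + \left(F - F\right) = 4 + 0 = 4$)
$N = 0$ ($N = 0 \left(4 - 5\right) = 0 \left(-1\right) = 0$)
$c = 0$
$\left(-30 - 43\right) c Z{\left(G \right)} = \left(-30 - 43\right) 0 \cdot 4 = \left(-73\right) 0 \cdot 4 = 0 \cdot 4 = 0$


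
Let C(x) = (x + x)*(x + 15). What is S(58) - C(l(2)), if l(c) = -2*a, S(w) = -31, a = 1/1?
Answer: 21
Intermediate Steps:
a = 1 (a = 1*1 = 1)
l(c) = -2 (l(c) = -2*1 = -2)
C(x) = 2*x*(15 + x) (C(x) = (2*x)*(15 + x) = 2*x*(15 + x))
S(58) - C(l(2)) = -31 - 2*(-2)*(15 - 2) = -31 - 2*(-2)*13 = -31 - 1*(-52) = -31 + 52 = 21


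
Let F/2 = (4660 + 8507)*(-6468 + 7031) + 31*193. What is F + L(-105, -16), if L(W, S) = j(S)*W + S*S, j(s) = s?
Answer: 14839944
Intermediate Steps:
L(W, S) = S² + S*W (L(W, S) = S*W + S*S = S*W + S² = S² + S*W)
F = 14838008 (F = 2*((4660 + 8507)*(-6468 + 7031) + 31*193) = 2*(13167*563 + 5983) = 2*(7413021 + 5983) = 2*7419004 = 14838008)
F + L(-105, -16) = 14838008 - 16*(-16 - 105) = 14838008 - 16*(-121) = 14838008 + 1936 = 14839944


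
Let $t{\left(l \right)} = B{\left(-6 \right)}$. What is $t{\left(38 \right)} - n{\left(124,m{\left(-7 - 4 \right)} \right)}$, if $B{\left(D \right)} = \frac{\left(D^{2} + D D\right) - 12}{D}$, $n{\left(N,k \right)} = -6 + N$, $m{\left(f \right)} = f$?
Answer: $-128$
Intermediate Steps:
$B{\left(D \right)} = \frac{-12 + 2 D^{2}}{D}$ ($B{\left(D \right)} = \frac{\left(D^{2} + D^{2}\right) - 12}{D} = \frac{2 D^{2} - 12}{D} = \frac{-12 + 2 D^{2}}{D}$)
$t{\left(l \right)} = -10$ ($t{\left(l \right)} = - \frac{12}{-6} + 2 \left(-6\right) = \left(-12\right) \left(- \frac{1}{6}\right) - 12 = 2 - 12 = -10$)
$t{\left(38 \right)} - n{\left(124,m{\left(-7 - 4 \right)} \right)} = -10 - \left(-6 + 124\right) = -10 - 118 = -128$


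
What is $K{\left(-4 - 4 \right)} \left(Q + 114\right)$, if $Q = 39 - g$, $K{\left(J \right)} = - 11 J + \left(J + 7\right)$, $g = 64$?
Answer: $7743$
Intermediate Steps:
$K{\left(J \right)} = 7 - 10 J$ ($K{\left(J \right)} = - 11 J + \left(7 + J\right) = 7 - 10 J$)
$Q = -25$ ($Q = 39 - 64 = -25$)
$K{\left(-4 - 4 \right)} \left(Q + 114\right) = \left(7 - 10 \left(-4 - 4\right)\right) \left(-25 + 114\right) = \left(7 - -80\right) 89 = \left(7 + 80\right) 89 = 87 \cdot 89 = 7743$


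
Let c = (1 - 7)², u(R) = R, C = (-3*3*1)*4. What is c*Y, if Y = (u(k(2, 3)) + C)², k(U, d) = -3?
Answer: 54756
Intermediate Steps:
C = -36 (C = -9*1*4 = -9*4 = -36)
Y = 1521 (Y = (-3 - 36)² = (-39)² = 1521)
c = 36 (c = (-6)² = 36)
c*Y = 36*1521 = 54756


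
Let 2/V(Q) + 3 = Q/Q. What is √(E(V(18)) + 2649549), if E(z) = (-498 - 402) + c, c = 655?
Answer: 2*√662326 ≈ 1627.7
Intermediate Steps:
V(Q) = -1 (V(Q) = 2/(-3 + Q/Q) = 2/(-3 + 1) = 2/(-2) = 2*(-½) = -1)
E(z) = -245 (E(z) = (-498 - 402) + 655 = -900 + 655 = -245)
√(E(V(18)) + 2649549) = √(-245 + 2649549) = √2649304 = 2*√662326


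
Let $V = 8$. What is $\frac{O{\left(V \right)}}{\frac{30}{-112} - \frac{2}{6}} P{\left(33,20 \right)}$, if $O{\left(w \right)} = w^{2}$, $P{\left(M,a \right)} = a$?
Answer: $- \frac{215040}{101} \approx -2129.1$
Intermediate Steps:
$\frac{O{\left(V \right)}}{\frac{30}{-112} - \frac{2}{6}} P{\left(33,20 \right)} = \frac{8^{2}}{\frac{30}{-112} - \frac{2}{6}} \cdot 20 = \frac{64}{30 \left(- \frac{1}{112}\right) - \frac{1}{3}} \cdot 20 = \frac{64}{- \frac{15}{56} - \frac{1}{3}} \cdot 20 = \frac{64}{- \frac{101}{168}} \cdot 20 = 64 \left(- \frac{168}{101}\right) 20 = \left(- \frac{10752}{101}\right) 20 = - \frac{215040}{101}$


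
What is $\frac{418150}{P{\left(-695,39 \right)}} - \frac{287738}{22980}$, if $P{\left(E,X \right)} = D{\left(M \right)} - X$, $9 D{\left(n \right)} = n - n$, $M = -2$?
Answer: $- \frac{534461599}{49790} \approx -10734.0$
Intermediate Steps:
$D{\left(n \right)} = 0$ ($D{\left(n \right)} = \frac{n - n}{9} = \frac{1}{9} \cdot 0 = 0$)
$P{\left(E,X \right)} = - X$ ($P{\left(E,X \right)} = 0 - X = - X$)
$\frac{418150}{P{\left(-695,39 \right)}} - \frac{287738}{22980} = \frac{418150}{\left(-1\right) 39} - \frac{287738}{22980} = \frac{418150}{-39} - \frac{143869}{11490} = 418150 \left(- \frac{1}{39}\right) - \frac{143869}{11490} = - \frac{418150}{39} - \frac{143869}{11490} = - \frac{534461599}{49790}$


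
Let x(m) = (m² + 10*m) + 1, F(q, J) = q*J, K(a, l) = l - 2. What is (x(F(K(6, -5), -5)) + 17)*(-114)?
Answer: -181602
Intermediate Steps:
K(a, l) = -2 + l
F(q, J) = J*q
x(m) = 1 + m² + 10*m
(x(F(K(6, -5), -5)) + 17)*(-114) = ((1 + (-5*(-2 - 5))² + 10*(-5*(-2 - 5))) + 17)*(-114) = ((1 + (-5*(-7))² + 10*(-5*(-7))) + 17)*(-114) = ((1 + 35² + 10*35) + 17)*(-114) = ((1 + 1225 + 350) + 17)*(-114) = (1576 + 17)*(-114) = 1593*(-114) = -181602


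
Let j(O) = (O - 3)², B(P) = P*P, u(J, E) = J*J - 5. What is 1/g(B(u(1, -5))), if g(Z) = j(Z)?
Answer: 1/169 ≈ 0.0059172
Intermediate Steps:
u(J, E) = -5 + J² (u(J, E) = J² - 5 = -5 + J²)
B(P) = P²
j(O) = (-3 + O)²
g(Z) = (-3 + Z)²
1/g(B(u(1, -5))) = 1/((-3 + (-5 + 1²)²)²) = 1/((-3 + (-5 + 1)²)²) = 1/((-3 + (-4)²)²) = 1/((-3 + 16)²) = 1/(13²) = 1/169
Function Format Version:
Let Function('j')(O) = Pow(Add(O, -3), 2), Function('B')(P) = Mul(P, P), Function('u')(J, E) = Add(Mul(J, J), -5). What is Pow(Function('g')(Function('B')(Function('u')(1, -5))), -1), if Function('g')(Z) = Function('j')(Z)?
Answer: Rational(1, 169) ≈ 0.0059172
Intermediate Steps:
Function('u')(J, E) = Add(-5, Pow(J, 2)) (Function('u')(J, E) = Add(Pow(J, 2), -5) = Add(-5, Pow(J, 2)))
Function('B')(P) = Pow(P, 2)
Function('j')(O) = Pow(Add(-3, O), 2)
Function('g')(Z) = Pow(Add(-3, Z), 2)
Pow(Function('g')(Function('B')(Function('u')(1, -5))), -1) = Pow(Pow(Add(-3, Pow(Add(-5, Pow(1, 2)), 2)), 2), -1) = Pow(Pow(Add(-3, Pow(Add(-5, 1), 2)), 2), -1) = Pow(Pow(Add(-3, Pow(-4, 2)), 2), -1) = Pow(Pow(Add(-3, 16), 2), -1) = Pow(Pow(13, 2), -1) = Pow(169, -1) = Rational(1, 169)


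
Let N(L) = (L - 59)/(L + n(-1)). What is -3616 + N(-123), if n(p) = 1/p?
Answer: -224101/62 ≈ -3614.5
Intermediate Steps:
n(p) = 1/p
N(L) = (-59 + L)/(-1 + L) (N(L) = (L - 59)/(L + 1/(-1)) = (-59 + L)/(L - 1) = (-59 + L)/(-1 + L))
-3616 + N(-123) = -3616 + (-59 - 123)/(-1 - 123) = -3616 - 182/(-124) = -3616 - 1/124*(-182) = -3616 + 91/62 = -224101/62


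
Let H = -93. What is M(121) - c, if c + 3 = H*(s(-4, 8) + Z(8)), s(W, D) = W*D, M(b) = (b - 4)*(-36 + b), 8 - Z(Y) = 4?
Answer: 7344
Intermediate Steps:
Z(Y) = 4 (Z(Y) = 8 - 1*4 = 8 - 4 = 4)
M(b) = (-36 + b)*(-4 + b) (M(b) = (-4 + b)*(-36 + b) = (-36 + b)*(-4 + b))
s(W, D) = D*W
c = 2601 (c = -3 - 93*(8*(-4) + 4) = -3 - 93*(-32 + 4) = -3 - 93*(-28) = -3 + 2604 = 2601)
M(121) - c = (144 + 121**2 - 40*121) - 1*2601 = (144 + 14641 - 4840) - 2601 = 9945 - 2601 = 7344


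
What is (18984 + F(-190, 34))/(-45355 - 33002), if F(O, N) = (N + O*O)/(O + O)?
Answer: -3588893/14887830 ≈ -0.24106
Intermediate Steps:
F(O, N) = (N + O²)/(2*O) (F(O, N) = (N + O²)/((2*O)) = (N + O²)*(1/(2*O)) = (N + O²)/(2*O))
(18984 + F(-190, 34))/(-45355 - 33002) = (18984 + (½)*(34 + (-190)²)/(-190))/(-45355 - 33002) = (18984 + (½)*(-1/190)*(34 + 36100))/(-78357) = (18984 + (½)*(-1/190)*36134)*(-1/78357) = (18984 - 18067/190)*(-1/78357) = (3588893/190)*(-1/78357) = -3588893/14887830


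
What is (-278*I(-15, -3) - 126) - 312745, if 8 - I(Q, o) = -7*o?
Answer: -309257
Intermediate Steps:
I(Q, o) = 8 + 7*o (I(Q, o) = 8 - (-7)*o = 8 + 7*o)
(-278*I(-15, -3) - 126) - 312745 = (-278*(8 + 7*(-3)) - 126) - 312745 = (-278*(8 - 21) - 126) - 312745 = (-278*(-13) - 126) - 312745 = (3614 - 126) - 312745 = 3488 - 312745 = -309257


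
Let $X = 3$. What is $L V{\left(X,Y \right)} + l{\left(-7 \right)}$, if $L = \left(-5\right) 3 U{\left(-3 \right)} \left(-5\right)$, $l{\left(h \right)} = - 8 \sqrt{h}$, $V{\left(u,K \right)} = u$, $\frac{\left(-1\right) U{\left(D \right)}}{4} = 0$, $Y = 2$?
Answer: $- 8 i \sqrt{7} \approx - 21.166 i$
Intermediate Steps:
$U{\left(D \right)} = 0$ ($U{\left(D \right)} = \left(-4\right) 0 = 0$)
$L = 0$ ($L = \left(-5\right) 3 \cdot 0 \left(-5\right) = \left(-15\right) 0 \left(-5\right) = 0 \left(-5\right) = 0$)
$L V{\left(X,Y \right)} + l{\left(-7 \right)} = 0 \cdot 3 - 8 \sqrt{-7} = 0 - 8 i \sqrt{7} = - 8 i \sqrt{7}$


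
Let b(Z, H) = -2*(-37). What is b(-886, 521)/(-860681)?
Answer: -74/860681 ≈ -8.5978e-5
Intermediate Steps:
b(Z, H) = 74
b(-886, 521)/(-860681) = 74/(-860681) = 74*(-1/860681) = -74/860681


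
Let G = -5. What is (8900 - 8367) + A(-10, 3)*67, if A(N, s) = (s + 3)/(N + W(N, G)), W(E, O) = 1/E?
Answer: 49813/101 ≈ 493.20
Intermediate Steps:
A(N, s) = (3 + s)/(N + 1/N) (A(N, s) = (s + 3)/(N + 1/N) = (3 + s)/(N + 1/N))
(8900 - 8367) + A(-10, 3)*67 = (8900 - 8367) - 10*(3 + 3)/(1 + (-10)²)*67 = 533 - 10*6/(1 + 100)*67 = 533 - 10*6/101*67 = 533 - 10*1/101*6*67 = 533 - 60/101*67 = 533 - 4020/101 = 49813/101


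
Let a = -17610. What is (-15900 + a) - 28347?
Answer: -61857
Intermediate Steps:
(-15900 + a) - 28347 = (-15900 - 17610) - 28347 = -33510 - 28347 = -61857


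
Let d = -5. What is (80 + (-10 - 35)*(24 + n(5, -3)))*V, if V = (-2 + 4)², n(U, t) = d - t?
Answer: -3640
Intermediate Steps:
n(U, t) = -5 - t
V = 4 (V = 2² = 4)
(80 + (-10 - 35)*(24 + n(5, -3)))*V = (80 + (-10 - 35)*(24 + (-5 - 1*(-3))))*4 = (80 - 45*(24 + (-5 + 3)))*4 = (80 - 45*(24 - 2))*4 = (80 - 45*22)*4 = (80 - 990)*4 = -910*4 = -3640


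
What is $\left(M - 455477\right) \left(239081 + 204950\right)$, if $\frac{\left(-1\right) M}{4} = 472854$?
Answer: $-1042093245683$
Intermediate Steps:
$M = -1891416$ ($M = \left(-4\right) 472854 = -1891416$)
$\left(M - 455477\right) \left(239081 + 204950\right) = \left(-1891416 - 455477\right) \left(239081 + 204950\right) = \left(-2346893\right) 444031 = -1042093245683$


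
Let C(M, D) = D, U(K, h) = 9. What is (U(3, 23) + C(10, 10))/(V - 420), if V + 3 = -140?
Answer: -19/563 ≈ -0.033748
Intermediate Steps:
V = -143 (V = -3 - 140 = -143)
(U(3, 23) + C(10, 10))/(V - 420) = (9 + 10)/(-143 - 420) = 19/(-563) = 19*(-1/563) = -19/563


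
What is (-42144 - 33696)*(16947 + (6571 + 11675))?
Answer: -2669037120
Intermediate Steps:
(-42144 - 33696)*(16947 + (6571 + 11675)) = -75840*(16947 + 18246) = -75840*35193 = -2669037120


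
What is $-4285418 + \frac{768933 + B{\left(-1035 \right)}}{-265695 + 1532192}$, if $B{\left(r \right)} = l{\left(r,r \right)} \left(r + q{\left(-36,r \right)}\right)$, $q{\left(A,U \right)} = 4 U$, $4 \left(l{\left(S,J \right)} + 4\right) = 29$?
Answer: $- \frac{21709873154527}{5065988} \approx -4.2854 \cdot 10^{6}$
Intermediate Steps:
$l{\left(S,J \right)} = \frac{13}{4}$ ($l{\left(S,J \right)} = -4 + \frac{1}{4} \cdot 29 = -4 + \frac{29}{4} = \frac{13}{4}$)
$B{\left(r \right)} = \frac{65 r}{4}$ ($B{\left(r \right)} = \frac{13 \left(r + 4 r\right)}{4} = \frac{13 \cdot 5 r}{4} = \frac{65 r}{4}$)
$-4285418 + \frac{768933 + B{\left(-1035 \right)}}{-265695 + 1532192} = -4285418 + \frac{768933 + \frac{65}{4} \left(-1035\right)}{-265695 + 1532192} = -4285418 + \frac{768933 - \frac{67275}{4}}{1266497} = -4285418 + \frac{3008457}{4} \cdot \frac{1}{1266497} = -4285418 + \frac{3008457}{5065988} = - \frac{21709873154527}{5065988}$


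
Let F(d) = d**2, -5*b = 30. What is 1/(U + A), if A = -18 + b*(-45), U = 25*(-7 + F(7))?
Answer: 1/1302 ≈ 0.00076805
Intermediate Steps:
b = -6 (b = -1/5*30 = -6)
U = 1050 (U = 25*(-7 + 7**2) = 25*(-7 + 49) = 25*42 = 1050)
A = 252 (A = -18 - 6*(-45) = -18 + 270 = 252)
1/(U + A) = 1/(1050 + 252) = 1/1302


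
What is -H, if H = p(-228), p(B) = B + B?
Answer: 456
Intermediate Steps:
p(B) = 2*B
H = -456 (H = 2*(-228) = -456)
-H = -1*(-456) = 456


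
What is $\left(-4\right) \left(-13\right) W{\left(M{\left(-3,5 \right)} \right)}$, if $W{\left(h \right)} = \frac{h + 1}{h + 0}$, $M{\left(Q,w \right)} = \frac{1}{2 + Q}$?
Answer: $0$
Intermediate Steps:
$W{\left(h \right)} = \frac{1 + h}{h}$
$\left(-4\right) \left(-13\right) W{\left(M{\left(-3,5 \right)} \right)} = \left(-4\right) \left(-13\right) \frac{1 + \frac{1}{2 - 3}}{\frac{1}{2 - 3}} = 52 \frac{1 + \frac{1}{-1}}{\frac{1}{-1}} = 52 \frac{1 - 1}{-1} = 52 \left(\left(-1\right) 0\right) = 52 \cdot 0 = 0$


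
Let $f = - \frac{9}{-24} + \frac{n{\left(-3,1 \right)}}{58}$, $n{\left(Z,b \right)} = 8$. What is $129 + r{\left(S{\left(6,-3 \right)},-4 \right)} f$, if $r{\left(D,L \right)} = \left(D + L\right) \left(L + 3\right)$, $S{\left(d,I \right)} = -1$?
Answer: $\frac{30523}{232} \approx 131.56$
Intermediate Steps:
$r{\left(D,L \right)} = \left(3 + L\right) \left(D + L\right)$ ($r{\left(D,L \right)} = \left(D + L\right) \left(3 + L\right) = \left(3 + L\right) \left(D + L\right)$)
$f = \frac{119}{232}$ ($f = - \frac{9}{-24} + \frac{8}{58} = \left(-9\right) \left(- \frac{1}{24}\right) + 8 \cdot \frac{1}{58} = \frac{3}{8} + \frac{4}{29} = \frac{119}{232} \approx 0.51293$)
$129 + r{\left(S{\left(6,-3 \right)},-4 \right)} f = 129 + \left(\left(-4\right)^{2} + 3 \left(-1\right) + 3 \left(-4\right) - -4\right) \frac{119}{232} = 129 + \left(16 - 3 - 12 + 4\right) \frac{119}{232} = 129 + 5 \cdot \frac{119}{232} = 129 + \frac{595}{232} = \frac{30523}{232}$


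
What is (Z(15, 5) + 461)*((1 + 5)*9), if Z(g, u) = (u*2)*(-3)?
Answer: 23274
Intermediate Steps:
Z(g, u) = -6*u (Z(g, u) = (2*u)*(-3) = -6*u)
(Z(15, 5) + 461)*((1 + 5)*9) = (-6*5 + 461)*((1 + 5)*9) = (-30 + 461)*(6*9) = 431*54 = 23274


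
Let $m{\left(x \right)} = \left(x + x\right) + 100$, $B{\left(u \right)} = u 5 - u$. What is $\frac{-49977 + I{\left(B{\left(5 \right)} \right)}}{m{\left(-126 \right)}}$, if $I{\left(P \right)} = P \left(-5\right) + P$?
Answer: $\frac{50057}{152} \approx 329.32$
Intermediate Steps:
$B{\left(u \right)} = 4 u$ ($B{\left(u \right)} = 5 u - u = 4 u$)
$m{\left(x \right)} = 100 + 2 x$ ($m{\left(x \right)} = 2 x + 100 = 100 + 2 x$)
$I{\left(P \right)} = - 4 P$ ($I{\left(P \right)} = - 5 P + P = - 4 P$)
$\frac{-49977 + I{\left(B{\left(5 \right)} \right)}}{m{\left(-126 \right)}} = \frac{-49977 - 4 \cdot 4 \cdot 5}{100 + 2 \left(-126\right)} = \frac{-49977 - 80}{100 - 252} = \frac{-49977 - 80}{-152} = \left(-50057\right) \left(- \frac{1}{152}\right) = \frac{50057}{152}$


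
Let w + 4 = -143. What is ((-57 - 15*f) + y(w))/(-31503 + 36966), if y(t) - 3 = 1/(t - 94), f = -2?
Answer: -5785/1316583 ≈ -0.0043940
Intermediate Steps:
w = -147 (w = -4 - 143 = -147)
y(t) = 3 + 1/(-94 + t) (y(t) = 3 + 1/(t - 94) = 3 + 1/(-94 + t))
((-57 - 15*f) + y(w))/(-31503 + 36966) = ((-57 - 15*(-2)) + (-281 + 3*(-147))/(-94 - 147))/(-31503 + 36966) = ((-57 + 30) + (-281 - 441)/(-241))/5463 = (-27 - 1/241*(-722))*(1/5463) = (-27 + 722/241)*(1/5463) = -5785/241*1/5463 = -5785/1316583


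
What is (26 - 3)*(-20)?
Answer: -460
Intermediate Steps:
(26 - 3)*(-20) = 23*(-20) = -460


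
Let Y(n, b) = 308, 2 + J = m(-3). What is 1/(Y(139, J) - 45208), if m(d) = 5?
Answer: -1/44900 ≈ -2.2272e-5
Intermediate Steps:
J = 3 (J = -2 + 5 = 3)
1/(Y(139, J) - 45208) = 1/(308 - 45208) = 1/(-44900) = -1/44900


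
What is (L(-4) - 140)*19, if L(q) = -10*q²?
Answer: -5700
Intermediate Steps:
(L(-4) - 140)*19 = (-10*(-4)² - 140)*19 = (-10*16 - 140)*19 = (-160 - 140)*19 = -300*19 = -5700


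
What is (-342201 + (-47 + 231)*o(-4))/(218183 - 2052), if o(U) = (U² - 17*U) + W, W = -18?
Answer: -330057/216131 ≈ -1.5271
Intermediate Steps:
o(U) = -18 + U² - 17*U (o(U) = (U² - 17*U) - 18 = -18 + U² - 17*U)
(-342201 + (-47 + 231)*o(-4))/(218183 - 2052) = (-342201 + (-47 + 231)*(-18 + (-4)² - 17*(-4)))/(218183 - 2052) = (-342201 + 184*(-18 + 16 + 68))/216131 = (-342201 + 184*66)*(1/216131) = (-342201 + 12144)*(1/216131) = -330057*1/216131 = -330057/216131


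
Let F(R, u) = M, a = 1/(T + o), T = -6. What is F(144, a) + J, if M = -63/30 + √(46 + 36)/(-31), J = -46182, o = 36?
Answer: -461841/10 - √82/31 ≈ -46184.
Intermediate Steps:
a = 1/30 (a = 1/(-6 + 36) = 1/30 ≈ 0.033333)
M = -21/10 - √82/31 (M = -63*1/30 + √82*(-1/31) = -21/10 - √82/31 ≈ -2.3921)
F(R, u) = -21/10 - √82/31
F(144, a) + J = (-21/10 - √82/31) - 46182 = -461841/10 - √82/31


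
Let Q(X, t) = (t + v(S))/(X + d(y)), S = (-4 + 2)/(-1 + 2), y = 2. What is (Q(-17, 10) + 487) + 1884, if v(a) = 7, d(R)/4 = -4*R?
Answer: 116162/49 ≈ 2370.7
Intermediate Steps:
d(R) = -16*R (d(R) = 4*(-4*R) = -16*R)
S = -2 (S = -2/1 = -2*1 = -2)
Q(X, t) = (7 + t)/(-32 + X) (Q(X, t) = (t + 7)/(X - 16*2) = (7 + t)/(X - 32) = (7 + t)/(-32 + X))
(Q(-17, 10) + 487) + 1884 = ((7 + 10)/(-32 - 17) + 487) + 1884 = (17/(-49) + 487) + 1884 = (-1/49*17 + 487) + 1884 = (-17/49 + 487) + 1884 = 23846/49 + 1884 = 116162/49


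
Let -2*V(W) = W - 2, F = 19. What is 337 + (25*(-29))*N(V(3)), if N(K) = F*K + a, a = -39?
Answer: 70999/2 ≈ 35500.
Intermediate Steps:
V(W) = 1 - W/2 (V(W) = -(W - 2)/2 = -(-2 + W)/2 = 1 - W/2)
N(K) = -39 + 19*K (N(K) = 19*K - 39 = -39 + 19*K)
337 + (25*(-29))*N(V(3)) = 337 + (25*(-29))*(-39 + 19*(1 - 1/2*3)) = 337 - 725*(-39 + 19*(1 - 3/2)) = 337 - 725*(-39 + 19*(-1/2)) = 337 - 725*(-39 - 19/2) = 337 - 725*(-97/2) = 337 + 70325/2 = 70999/2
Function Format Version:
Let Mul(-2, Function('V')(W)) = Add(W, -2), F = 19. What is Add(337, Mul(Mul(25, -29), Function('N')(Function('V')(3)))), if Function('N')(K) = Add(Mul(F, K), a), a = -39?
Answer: Rational(70999, 2) ≈ 35500.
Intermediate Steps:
Function('V')(W) = Add(1, Mul(Rational(-1, 2), W)) (Function('V')(W) = Mul(Rational(-1, 2), Add(W, -2)) = Mul(Rational(-1, 2), Add(-2, W)) = Add(1, Mul(Rational(-1, 2), W)))
Function('N')(K) = Add(-39, Mul(19, K)) (Function('N')(K) = Add(Mul(19, K), -39) = Add(-39, Mul(19, K)))
Add(337, Mul(Mul(25, -29), Function('N')(Function('V')(3)))) = Add(337, Mul(Mul(25, -29), Add(-39, Mul(19, Add(1, Mul(Rational(-1, 2), 3)))))) = Add(337, Mul(-725, Add(-39, Mul(19, Add(1, Rational(-3, 2)))))) = Add(337, Mul(-725, Add(-39, Mul(19, Rational(-1, 2))))) = Add(337, Mul(-725, Add(-39, Rational(-19, 2)))) = Add(337, Mul(-725, Rational(-97, 2))) = Add(337, Rational(70325, 2)) = Rational(70999, 2)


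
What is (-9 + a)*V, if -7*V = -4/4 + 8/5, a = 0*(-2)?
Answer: 27/35 ≈ 0.77143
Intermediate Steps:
a = 0
V = -3/35 (V = -(-4/4 + 8/5)/7 = -(-4*1/4 + 8*(1/5))/7 = -(-1 + 8/5)/7 = -1/7*3/5 = -3/35 ≈ -0.085714)
(-9 + a)*V = (-9 + 0)*(-3/35) = -9*(-3/35) = 27/35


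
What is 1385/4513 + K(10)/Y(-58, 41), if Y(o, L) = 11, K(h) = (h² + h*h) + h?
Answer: 962965/49643 ≈ 19.398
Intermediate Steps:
K(h) = h + 2*h² (K(h) = (h² + h²) + h = 2*h² + h = h + 2*h²)
1385/4513 + K(10)/Y(-58, 41) = 1385/4513 + (10*(1 + 2*10))/11 = 1385*(1/4513) + (10*(1 + 20))*(1/11) = 1385/4513 + (10*21)*(1/11) = 1385/4513 + 210*(1/11) = 1385/4513 + 210/11 = 962965/49643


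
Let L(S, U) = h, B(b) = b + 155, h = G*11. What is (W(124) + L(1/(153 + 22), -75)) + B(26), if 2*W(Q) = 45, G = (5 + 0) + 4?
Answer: 605/2 ≈ 302.50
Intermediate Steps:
G = 9 (G = 5 + 4 = 9)
W(Q) = 45/2 (W(Q) = (½)*45 = 45/2)
h = 99 (h = 9*11 = 99)
B(b) = 155 + b
L(S, U) = 99
(W(124) + L(1/(153 + 22), -75)) + B(26) = (45/2 + 99) + (155 + 26) = 243/2 + 181 = 605/2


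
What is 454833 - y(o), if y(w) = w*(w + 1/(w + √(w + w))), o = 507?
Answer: 99880413/505 + 13*√6/505 ≈ 1.9778e+5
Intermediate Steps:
y(w) = w*(w + 1/(w + √2*√w)) (y(w) = w*(w + 1/(w + √(2*w))) = w*(w + 1/(w + √2*√w)))
454833 - y(o) = 454833 - (507 + 507³ + √2*507^(5/2))/(507 + √2*√507) = 454833 - (507 + 130323843 + √2*(3341637*√3))/(507 + √2*(13*√3)) = 454833 - (507 + 130323843 + 3341637*√6)/(507 + 13*√6) = 454833 - (130324350 + 3341637*√6)/(507 + 13*√6)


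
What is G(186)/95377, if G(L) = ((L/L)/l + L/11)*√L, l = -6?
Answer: 1105*√186/6294882 ≈ 0.0023940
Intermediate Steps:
G(L) = √L*(-⅙ + L/11) (G(L) = ((L/L)/(-6) + L/11)*√L = (1*(-⅙) + L*(1/11))*√L = (-⅙ + L/11)*√L = √L*(-⅙ + L/11))
G(186)/95377 = (√186*(-11 + 6*186)/66)/95377 = (√186*(-11 + 1116)/66)*(1/95377) = ((1/66)*√186*1105)*(1/95377) = (1105*√186/66)*(1/95377) = 1105*√186/6294882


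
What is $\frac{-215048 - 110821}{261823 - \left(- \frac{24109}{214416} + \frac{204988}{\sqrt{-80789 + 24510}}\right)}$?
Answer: $- \frac{220755626198953289253086832}{177370522102546495926040655} + \frac{3071042776584725548032 i \sqrt{56279}}{177370522102546495926040655} \approx -1.2446 + 0.0041075 i$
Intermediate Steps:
$\frac{-215048 - 110821}{261823 - \left(- \frac{24109}{214416} + \frac{204988}{\sqrt{-80789 + 24510}}\right)} = - \frac{325869}{261823 - \left(- \frac{24109}{214416} + \frac{204988}{\sqrt{-56279}}\right)} = - \frac{325869}{261823 + \left(\frac{24109}{214416} - \frac{204988}{i \sqrt{56279}}\right)} = - \frac{325869}{261823 + \left(\frac{24109}{214416} - 204988 \left(- \frac{i \sqrt{56279}}{56279}\right)\right)} = - \frac{325869}{261823 + \left(\frac{24109}{214416} + \frac{204988 i \sqrt{56279}}{56279}\right)} = - \frac{325869}{\frac{56139064477}{214416} + \frac{204988 i \sqrt{56279}}{56279}}$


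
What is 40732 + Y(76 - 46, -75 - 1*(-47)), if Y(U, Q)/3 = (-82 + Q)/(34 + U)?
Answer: 1303259/32 ≈ 40727.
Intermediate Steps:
Y(U, Q) = 3*(-82 + Q)/(34 + U) (Y(U, Q) = 3*((-82 + Q)/(34 + U)) = 3*(-82 + Q)/(34 + U))
40732 + Y(76 - 46, -75 - 1*(-47)) = 40732 + 3*(-82 + (-75 - 1*(-47)))/(34 + (76 - 46)) = 40732 + 3*(-82 + (-75 + 47))/(34 + 30) = 40732 + 3*(-82 - 28)/64 = 40732 + 3*(1/64)*(-110) = 40732 - 165/32 = 1303259/32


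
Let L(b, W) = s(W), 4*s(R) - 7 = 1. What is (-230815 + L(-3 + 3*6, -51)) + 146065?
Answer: -84748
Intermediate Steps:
s(R) = 2 (s(R) = 7/4 + (¼)*1 = 7/4 + ¼ = 2)
L(b, W) = 2
(-230815 + L(-3 + 3*6, -51)) + 146065 = (-230815 + 2) + 146065 = -230813 + 146065 = -84748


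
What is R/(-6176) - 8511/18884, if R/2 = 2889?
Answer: -20209461/14578448 ≈ -1.3863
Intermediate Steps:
R = 5778 (R = 2*2889 = 5778)
R/(-6176) - 8511/18884 = 5778/(-6176) - 8511/18884 = 5778*(-1/6176) - 8511*1/18884 = -2889/3088 - 8511/18884 = -20209461/14578448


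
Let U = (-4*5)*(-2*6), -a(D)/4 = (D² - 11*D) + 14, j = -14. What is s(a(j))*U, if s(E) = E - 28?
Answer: -356160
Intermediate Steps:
a(D) = -56 - 4*D² + 44*D (a(D) = -4*((D² - 11*D) + 14) = -4*(14 + D² - 11*D) = -56 - 4*D² + 44*D)
U = 240 (U = -20*(-12) = 240)
s(E) = -28 + E
s(a(j))*U = (-28 + (-56 - 4*(-14)² + 44*(-14)))*240 = (-28 + (-56 - 4*196 - 616))*240 = (-28 + (-56 - 784 - 616))*240 = (-28 - 1456)*240 = -1484*240 = -356160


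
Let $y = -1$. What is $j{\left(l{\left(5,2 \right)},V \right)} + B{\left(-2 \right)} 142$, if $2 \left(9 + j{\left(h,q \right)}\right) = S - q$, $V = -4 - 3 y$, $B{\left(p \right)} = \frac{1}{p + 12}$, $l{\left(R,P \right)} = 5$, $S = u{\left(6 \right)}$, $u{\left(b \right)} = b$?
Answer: $\frac{87}{10} \approx 8.7$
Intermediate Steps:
$S = 6$
$B{\left(p \right)} = \frac{1}{12 + p}$
$V = -1$ ($V = -4 - -3 = -4 + 3 = -1$)
$j{\left(h,q \right)} = -6 - \frac{q}{2}$ ($j{\left(h,q \right)} = -9 + \frac{6 - q}{2} = -9 - \left(-3 + \frac{q}{2}\right) = -6 - \frac{q}{2}$)
$j{\left(l{\left(5,2 \right)},V \right)} + B{\left(-2 \right)} 142 = \left(-6 - - \frac{1}{2}\right) + \frac{1}{12 - 2} \cdot 142 = \left(-6 + \frac{1}{2}\right) + \frac{1}{10} \cdot 142 = - \frac{11}{2} + \frac{1}{10} \cdot 142 = - \frac{11}{2} + \frac{71}{5} = \frac{87}{10}$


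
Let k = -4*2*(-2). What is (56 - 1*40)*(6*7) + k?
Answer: 688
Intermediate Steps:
k = 16 (k = -8*(-2) = 16)
(56 - 1*40)*(6*7) + k = (56 - 1*40)*(6*7) + 16 = (56 - 40)*42 + 16 = 16*42 + 16 = 672 + 16 = 688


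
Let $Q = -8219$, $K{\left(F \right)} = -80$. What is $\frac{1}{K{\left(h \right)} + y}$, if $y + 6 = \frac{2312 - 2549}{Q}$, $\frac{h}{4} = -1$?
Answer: $- \frac{8219}{706597} \approx -0.011632$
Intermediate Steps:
$h = -4$ ($h = 4 \left(-1\right) = -4$)
$y = - \frac{49077}{8219}$ ($y = -6 + \frac{2312 - 2549}{-8219} = -6 - - \frac{237}{8219} = -6 + \frac{237}{8219} = - \frac{49077}{8219} \approx -5.9712$)
$\frac{1}{K{\left(h \right)} + y} = \frac{1}{-80 - \frac{49077}{8219}} = \frac{1}{- \frac{706597}{8219}} = - \frac{8219}{706597}$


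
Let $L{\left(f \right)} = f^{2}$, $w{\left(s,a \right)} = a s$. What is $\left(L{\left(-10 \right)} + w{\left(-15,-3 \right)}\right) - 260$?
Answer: $-115$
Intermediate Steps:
$\left(L{\left(-10 \right)} + w{\left(-15,-3 \right)}\right) - 260 = \left(\left(-10\right)^{2} - -45\right) - 260 = \left(100 + 45\right) - 260 = 145 - 260 = -115$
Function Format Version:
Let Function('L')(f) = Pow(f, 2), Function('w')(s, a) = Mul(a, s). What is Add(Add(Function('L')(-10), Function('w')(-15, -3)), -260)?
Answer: -115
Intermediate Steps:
Add(Add(Function('L')(-10), Function('w')(-15, -3)), -260) = Add(Add(Pow(-10, 2), Mul(-3, -15)), -260) = Add(Add(100, 45), -260) = Add(145, -260) = -115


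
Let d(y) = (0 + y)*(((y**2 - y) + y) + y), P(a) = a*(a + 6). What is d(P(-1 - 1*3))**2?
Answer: 200704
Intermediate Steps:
P(a) = a*(6 + a)
d(y) = y*(y + y**2) (d(y) = y*(y**2 + y) = y*(y + y**2))
d(P(-1 - 1*3))**2 = (((-1 - 1*3)*(6 + (-1 - 1*3)))**2*(1 + (-1 - 1*3)*(6 + (-1 - 1*3))))**2 = (((-1 - 3)*(6 + (-1 - 3)))**2*(1 + (-1 - 3)*(6 + (-1 - 3))))**2 = ((-4*(6 - 4))**2*(1 - 4*(6 - 4)))**2 = ((-4*2)**2*(1 - 4*2))**2 = ((-8)**2*(1 - 8))**2 = (64*(-7))**2 = (-448)**2 = 200704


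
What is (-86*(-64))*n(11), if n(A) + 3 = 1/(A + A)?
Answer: -178880/11 ≈ -16262.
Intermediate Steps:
n(A) = -3 + 1/(2*A) (n(A) = -3 + 1/(A + A) = -3 + 1/(2*A))
(-86*(-64))*n(11) = (-86*(-64))*(-3 + (½)/11) = 5504*(-3 + (½)*(1/11)) = 5504*(-3 + 1/22) = 5504*(-65/22) = -178880/11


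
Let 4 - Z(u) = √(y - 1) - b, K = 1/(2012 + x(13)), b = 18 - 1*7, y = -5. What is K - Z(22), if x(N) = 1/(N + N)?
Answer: -784669/52313 + I*√6 ≈ -14.999 + 2.4495*I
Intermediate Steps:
b = 11 (b = 18 - 7 = 11)
x(N) = 1/(2*N)
K = 26/52313 (K = 1/(2012 + (½)/13) = 1/(2012 + (½)*(1/13)) = 1/(2012 + 1/26) = 1/(52313/26) = 26/52313 ≈ 0.00049701)
Z(u) = 15 - I*√6 (Z(u) = 4 - (√(-5 - 1) - 1*11) = 4 - (√(-6) - 11) = 4 - (I*√6 - 11) = 4 - (-11 + I*√6) = 4 + (11 - I*√6) = 15 - I*√6)
K - Z(22) = 26/52313 - (15 - I*√6) = 26/52313 + (-15 + I*√6) = -784669/52313 + I*√6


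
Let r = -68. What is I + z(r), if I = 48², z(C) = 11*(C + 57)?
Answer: 2183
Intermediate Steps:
z(C) = 627 + 11*C (z(C) = 11*(57 + C) = 627 + 11*C)
I = 2304
I + z(r) = 2304 + (627 + 11*(-68)) = 2304 + (627 - 748) = 2304 - 121 = 2183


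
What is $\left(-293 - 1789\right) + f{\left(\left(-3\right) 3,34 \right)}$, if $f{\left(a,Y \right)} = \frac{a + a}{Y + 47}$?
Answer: $- \frac{18740}{9} \approx -2082.2$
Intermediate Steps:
$f{\left(a,Y \right)} = \frac{2 a}{47 + Y}$
$\left(-293 - 1789\right) + f{\left(\left(-3\right) 3,34 \right)} = \left(-293 - 1789\right) + \frac{2 \left(\left(-3\right) 3\right)}{47 + 34} = -2082 + 2 \left(-9\right) \frac{1}{81} = -2082 - \frac{2}{9} = - \frac{18740}{9}$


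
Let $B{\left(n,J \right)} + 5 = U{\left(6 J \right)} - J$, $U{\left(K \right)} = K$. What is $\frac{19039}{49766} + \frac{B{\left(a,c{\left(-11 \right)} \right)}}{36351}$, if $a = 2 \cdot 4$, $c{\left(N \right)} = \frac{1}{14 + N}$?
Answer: $\frac{2075762407}{5427131598} \approx 0.38248$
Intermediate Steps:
$a = 8$
$B{\left(n,J \right)} = -5 + 5 J$ ($B{\left(n,J \right)} = -5 + \left(6 J - J\right) = -5 + 5 J$)
$\frac{19039}{49766} + \frac{B{\left(a,c{\left(-11 \right)} \right)}}{36351} = \frac{19039}{49766} + \frac{-5 + \frac{5}{14 - 11}}{36351} = 19039 \cdot \frac{1}{49766} + \left(-5 + \frac{5}{3}\right) \frac{1}{36351} = \frac{19039}{49766} + \left(-5 + 5 \cdot \frac{1}{3}\right) \frac{1}{36351} = \frac{19039}{49766} + \left(-5 + \frac{5}{3}\right) \frac{1}{36351} = \frac{19039}{49766} - \frac{10}{109053} = \frac{2075762407}{5427131598}$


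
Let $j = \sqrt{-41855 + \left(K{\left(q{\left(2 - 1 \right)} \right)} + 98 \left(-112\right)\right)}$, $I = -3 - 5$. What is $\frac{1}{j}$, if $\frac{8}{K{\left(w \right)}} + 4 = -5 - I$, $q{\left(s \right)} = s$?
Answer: $- \frac{i \sqrt{5871}}{17613} \approx - 0.0043503 i$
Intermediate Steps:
$I = -8$ ($I = -3 - 5 = -8$)
$K{\left(w \right)} = -8$ ($K{\left(w \right)} = \frac{8}{-4 - -3} = \frac{8}{-4 + \left(-5 + 8\right)} = \frac{8}{-4 + 3} = \frac{8}{-1} = 8 \left(-1\right) = -8$)
$j = 3 i \sqrt{5871}$ ($j = \sqrt{-41855 + \left(-8 + 98 \left(-112\right)\right)} = \sqrt{-41855 - 10984} = \sqrt{-52839} = 3 i \sqrt{5871} \approx 229.87 i$)
$\frac{1}{j} = \frac{1}{3 i \sqrt{5871}} = - \frac{i \sqrt{5871}}{17613}$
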